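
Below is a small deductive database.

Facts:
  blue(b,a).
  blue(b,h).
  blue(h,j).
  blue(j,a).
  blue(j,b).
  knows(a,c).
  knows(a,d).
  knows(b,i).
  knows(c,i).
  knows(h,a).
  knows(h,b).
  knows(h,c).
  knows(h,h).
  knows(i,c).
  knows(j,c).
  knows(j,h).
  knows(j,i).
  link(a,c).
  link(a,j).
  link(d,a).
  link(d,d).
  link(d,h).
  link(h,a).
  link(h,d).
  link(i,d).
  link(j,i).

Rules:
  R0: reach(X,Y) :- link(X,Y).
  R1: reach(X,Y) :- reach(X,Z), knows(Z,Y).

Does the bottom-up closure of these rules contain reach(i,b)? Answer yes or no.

no

round 1: derive reach(a,c) via R0 from link(a,c)
round 1: derive reach(a,j) via R0 from link(a,j)
round 1: derive reach(d,a) via R0 from link(d,a)
round 1: derive reach(d,d) via R0 from link(d,d)
round 1: derive reach(d,h) via R0 from link(d,h)
round 1: derive reach(h,a) via R0 from link(h,a)
round 1: derive reach(h,d) via R0 from link(h,d)
round 1: derive reach(i,d) via R0 from link(i,d)
round 1: derive reach(j,i) via R0 from link(j,i)
round 2: derive reach(a,h) via R1 from reach(a,j), knows(j,h)
round 2: derive reach(a,i) via R1 from reach(a,c), knows(c,i)
round 2: derive reach(d,b) via R1 from reach(d,h), knows(h,b)
round 2: derive reach(d,c) via R1 from reach(d,a), knows(a,c)
round 2: derive reach(h,c) via R1 from reach(h,a), knows(a,c)
round 2: derive reach(j,c) via R1 from reach(j,i), knows(i,c)
round 3: derive reach(a,a) via R1 from reach(a,h), knows(h,a)
round 3: derive reach(a,b) via R1 from reach(a,h), knows(h,b)
round 3: derive reach(d,i) via R1 from reach(d,b), knows(b,i)
round 3: derive reach(h,i) via R1 from reach(h,c), knows(c,i)
round 4: derive reach(a,d) via R1 from reach(a,a), knows(a,d)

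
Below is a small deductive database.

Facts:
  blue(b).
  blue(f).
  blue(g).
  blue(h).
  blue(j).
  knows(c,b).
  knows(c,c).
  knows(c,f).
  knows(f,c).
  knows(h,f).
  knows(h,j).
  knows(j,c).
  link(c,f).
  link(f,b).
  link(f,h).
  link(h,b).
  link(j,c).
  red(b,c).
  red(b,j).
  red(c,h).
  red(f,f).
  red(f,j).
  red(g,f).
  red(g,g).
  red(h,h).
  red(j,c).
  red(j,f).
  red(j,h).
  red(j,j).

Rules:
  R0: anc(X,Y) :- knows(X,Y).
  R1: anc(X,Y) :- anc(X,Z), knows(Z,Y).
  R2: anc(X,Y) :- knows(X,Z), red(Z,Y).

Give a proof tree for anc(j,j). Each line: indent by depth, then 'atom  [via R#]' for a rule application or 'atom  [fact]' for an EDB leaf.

round 1: derive anc(c,b) via R0 from knows(c,b)
round 1: derive anc(c,c) via R0 from knows(c,c)
round 1: derive anc(c,f) via R0 from knows(c,f)
round 1: derive anc(f,c) via R0 from knows(f,c)
round 1: derive anc(h,f) via R0 from knows(h,f)
round 1: derive anc(h,j) via R0 from knows(h,j)
round 1: derive anc(j,c) via R0 from knows(j,c)
round 1: derive anc(c,h) via R2 from knows(c,c), red(c,h)
round 1: derive anc(c,j) via R2 from knows(c,b), red(b,j)
round 1: derive anc(f,h) via R2 from knows(f,c), red(c,h)
round 1: derive anc(h,c) via R2 from knows(h,j), red(j,c)
round 1: derive anc(h,h) via R2 from knows(h,j), red(j,h)
round 1: derive anc(j,h) via R2 from knows(j,c), red(c,h)
round 2: derive anc(f,b) via R1 from anc(f,c), knows(c,b)
round 2: derive anc(f,f) via R1 from anc(f,c), knows(c,f)
round 2: derive anc(f,j) via R1 from anc(f,h), knows(h,j)
round 2: derive anc(h,b) via R1 from anc(h,c), knows(c,b)
round 2: derive anc(j,b) via R1 from anc(j,c), knows(c,b)
round 2: derive anc(j,f) via R1 from anc(j,c), knows(c,f)
round 2: derive anc(j,j) via R1 from anc(j,h), knows(h,j)

anc(j,j)  [via R1]
  anc(j,h)  [via R2]
    knows(j,c)  [fact]
    red(c,h)  [fact]
  knows(h,j)  [fact]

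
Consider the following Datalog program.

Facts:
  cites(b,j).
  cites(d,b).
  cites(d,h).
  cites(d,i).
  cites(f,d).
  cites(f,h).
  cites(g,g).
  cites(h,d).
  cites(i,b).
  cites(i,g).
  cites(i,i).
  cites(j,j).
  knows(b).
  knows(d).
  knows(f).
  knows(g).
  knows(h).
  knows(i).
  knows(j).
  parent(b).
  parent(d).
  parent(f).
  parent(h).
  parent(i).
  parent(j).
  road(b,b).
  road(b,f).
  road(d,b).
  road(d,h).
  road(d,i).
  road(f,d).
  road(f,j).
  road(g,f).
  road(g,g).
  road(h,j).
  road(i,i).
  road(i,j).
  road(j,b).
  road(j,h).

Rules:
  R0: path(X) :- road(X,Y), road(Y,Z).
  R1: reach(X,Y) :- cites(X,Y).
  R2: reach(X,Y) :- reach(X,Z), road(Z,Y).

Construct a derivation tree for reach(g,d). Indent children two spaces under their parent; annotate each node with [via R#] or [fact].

round 1: derive reach(b,j) via R1 from cites(b,j)
round 1: derive reach(d,b) via R1 from cites(d,b)
round 1: derive reach(d,h) via R1 from cites(d,h)
round 1: derive reach(d,i) via R1 from cites(d,i)
round 1: derive reach(f,d) via R1 from cites(f,d)
round 1: derive reach(f,h) via R1 from cites(f,h)
round 1: derive reach(g,g) via R1 from cites(g,g)
round 1: derive reach(h,d) via R1 from cites(h,d)
round 1: derive reach(i,b) via R1 from cites(i,b)
round 1: derive reach(i,g) via R1 from cites(i,g)
round 1: derive reach(i,i) via R1 from cites(i,i)
round 1: derive reach(j,j) via R1 from cites(j,j)
round 2: derive reach(b,b) via R2 from reach(b,j), road(j,b)
round 2: derive reach(b,h) via R2 from reach(b,j), road(j,h)
round 2: derive reach(d,f) via R2 from reach(d,b), road(b,f)
round 2: derive reach(d,j) via R2 from reach(d,h), road(h,j)
round 2: derive reach(f,b) via R2 from reach(f,d), road(d,b)
round 2: derive reach(f,i) via R2 from reach(f,d), road(d,i)
round 2: derive reach(f,j) via R2 from reach(f,h), road(h,j)
round 2: derive reach(g,f) via R2 from reach(g,g), road(g,f)
round 2: derive reach(h,b) via R2 from reach(h,d), road(d,b)
round 2: derive reach(h,h) via R2 from reach(h,d), road(d,h)
round 2: derive reach(h,i) via R2 from reach(h,d), road(d,i)
round 2: derive reach(i,f) via R2 from reach(i,b), road(b,f)
round 2: derive reach(i,j) via R2 from reach(i,i), road(i,j)
round 2: derive reach(j,b) via R2 from reach(j,j), road(j,b)
round 2: derive reach(j,h) via R2 from reach(j,j), road(j,h)
round 3: derive reach(b,f) via R2 from reach(b,b), road(b,f)
round 3: derive reach(d,d) via R2 from reach(d,f), road(f,d)
round 3: derive reach(f,f) via R2 from reach(f,b), road(b,f)
round 3: derive reach(g,d) via R2 from reach(g,f), road(f,d)
round 3: derive reach(g,j) via R2 from reach(g,f), road(f,j)
round 3: derive reach(h,f) via R2 from reach(h,b), road(b,f)
round 3: derive reach(h,j) via R2 from reach(h,h), road(h,j)
round 3: derive reach(i,d) via R2 from reach(i,f), road(f,d)
round 3: derive reach(i,h) via R2 from reach(i,j), road(j,h)
round 3: derive reach(j,f) via R2 from reach(j,b), road(b,f)
round 4: derive reach(b,d) via R2 from reach(b,f), road(f,d)
round 4: derive reach(g,b) via R2 from reach(g,d), road(d,b)
round 4: derive reach(g,h) via R2 from reach(g,d), road(d,h)
round 4: derive reach(g,i) via R2 from reach(g,d), road(d,i)
round 4: derive reach(j,d) via R2 from reach(j,f), road(f,d)
round 5: derive reach(b,i) via R2 from reach(b,d), road(d,i)
round 5: derive reach(j,i) via R2 from reach(j,d), road(d,i)

reach(g,d)  [via R2]
  reach(g,f)  [via R2]
    reach(g,g)  [via R1]
      cites(g,g)  [fact]
    road(g,f)  [fact]
  road(f,d)  [fact]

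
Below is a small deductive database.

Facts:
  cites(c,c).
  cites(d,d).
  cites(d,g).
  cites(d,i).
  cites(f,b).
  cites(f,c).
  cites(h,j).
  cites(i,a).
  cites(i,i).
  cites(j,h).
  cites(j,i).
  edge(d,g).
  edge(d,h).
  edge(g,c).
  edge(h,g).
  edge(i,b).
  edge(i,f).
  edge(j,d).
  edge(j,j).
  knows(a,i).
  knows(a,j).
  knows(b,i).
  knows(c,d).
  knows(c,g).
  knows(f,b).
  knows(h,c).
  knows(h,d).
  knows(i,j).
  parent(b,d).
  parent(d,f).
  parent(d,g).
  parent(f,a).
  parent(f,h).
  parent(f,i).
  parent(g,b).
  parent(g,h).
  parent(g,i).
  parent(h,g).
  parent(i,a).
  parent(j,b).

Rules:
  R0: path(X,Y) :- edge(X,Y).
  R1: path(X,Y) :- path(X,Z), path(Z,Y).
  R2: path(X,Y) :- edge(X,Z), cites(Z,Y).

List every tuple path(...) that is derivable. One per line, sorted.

path(d,b)
path(d,c)
path(d,d)
path(d,f)
path(d,g)
path(d,h)
path(d,i)
path(d,j)
path(g,c)
path(h,c)
path(h,g)
path(i,b)
path(i,c)
path(i,f)
path(j,b)
path(j,c)
path(j,d)
path(j,f)
path(j,g)
path(j,h)
path(j,i)
path(j,j)

round 1: derive path(d,g) via R0 from edge(d,g)
round 1: derive path(d,h) via R0 from edge(d,h)
round 1: derive path(g,c) via R0 from edge(g,c)
round 1: derive path(h,g) via R0 from edge(h,g)
round 1: derive path(i,b) via R0 from edge(i,b)
round 1: derive path(i,f) via R0 from edge(i,f)
round 1: derive path(j,d) via R0 from edge(j,d)
round 1: derive path(j,j) via R0 from edge(j,j)
round 1: derive path(d,j) via R2 from edge(d,h), cites(h,j)
round 1: derive path(i,c) via R2 from edge(i,f), cites(f,c)
round 1: derive path(j,g) via R2 from edge(j,d), cites(d,g)
round 1: derive path(j,h) via R2 from edge(j,j), cites(j,h)
round 1: derive path(j,i) via R2 from edge(j,d), cites(d,i)
round 2: derive path(d,c) via R1 from path(d,g), path(g,c)
round 2: derive path(d,d) via R1 from path(d,j), path(j,d)
round 2: derive path(d,i) via R1 from path(d,j), path(j,i)
round 2: derive path(h,c) via R1 from path(h,g), path(g,c)
round 2: derive path(j,b) via R1 from path(j,i), path(i,b)
round 2: derive path(j,c) via R1 from path(j,g), path(g,c)
round 2: derive path(j,f) via R1 from path(j,i), path(i,f)
round 3: derive path(d,b) via R1 from path(d,i), path(i,b)
round 3: derive path(d,f) via R1 from path(d,i), path(i,f)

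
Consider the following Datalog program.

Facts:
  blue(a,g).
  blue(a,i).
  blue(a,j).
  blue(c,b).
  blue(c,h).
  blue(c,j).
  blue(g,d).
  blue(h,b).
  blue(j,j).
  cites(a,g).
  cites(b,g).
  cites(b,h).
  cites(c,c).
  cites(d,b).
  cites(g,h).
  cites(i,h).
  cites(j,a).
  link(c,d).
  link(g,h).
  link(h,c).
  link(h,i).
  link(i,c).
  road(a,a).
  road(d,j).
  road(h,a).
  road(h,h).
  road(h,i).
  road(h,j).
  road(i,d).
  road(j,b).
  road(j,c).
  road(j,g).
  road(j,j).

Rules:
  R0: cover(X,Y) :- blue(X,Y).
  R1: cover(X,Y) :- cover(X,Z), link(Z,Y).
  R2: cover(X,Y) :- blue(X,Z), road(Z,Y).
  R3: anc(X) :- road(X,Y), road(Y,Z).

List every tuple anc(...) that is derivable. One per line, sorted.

anc(a)
anc(d)
anc(h)
anc(i)
anc(j)

round 1: derive anc(a) via R3 from road(a,a), road(a,a)
round 1: derive anc(d) via R3 from road(d,j), road(j,b)
round 1: derive anc(h) via R3 from road(h,a), road(a,a)
round 1: derive anc(i) via R3 from road(i,d), road(d,j)
round 1: derive anc(j) via R3 from road(j,j), road(j,b)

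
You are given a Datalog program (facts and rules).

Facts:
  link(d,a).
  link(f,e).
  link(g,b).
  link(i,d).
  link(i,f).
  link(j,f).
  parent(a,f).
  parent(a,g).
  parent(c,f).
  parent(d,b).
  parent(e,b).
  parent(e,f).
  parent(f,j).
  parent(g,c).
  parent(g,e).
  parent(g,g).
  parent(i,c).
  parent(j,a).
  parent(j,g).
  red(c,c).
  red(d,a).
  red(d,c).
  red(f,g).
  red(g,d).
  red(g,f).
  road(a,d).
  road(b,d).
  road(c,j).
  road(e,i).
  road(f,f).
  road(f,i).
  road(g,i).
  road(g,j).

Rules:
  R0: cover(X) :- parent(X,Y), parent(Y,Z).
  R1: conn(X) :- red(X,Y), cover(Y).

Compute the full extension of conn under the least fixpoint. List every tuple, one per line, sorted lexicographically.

conn(c)
conn(d)
conn(f)
conn(g)

round 1: derive cover(a) via R0 from parent(a,f), parent(f,j)
round 1: derive cover(c) via R0 from parent(c,f), parent(f,j)
round 1: derive cover(e) via R0 from parent(e,f), parent(f,j)
round 1: derive cover(f) via R0 from parent(f,j), parent(j,a)
round 1: derive cover(g) via R0 from parent(g,c), parent(c,f)
round 1: derive cover(i) via R0 from parent(i,c), parent(c,f)
round 1: derive cover(j) via R0 from parent(j,a), parent(a,f)
round 2: derive conn(c) via R1 from red(c,c), cover(c)
round 2: derive conn(d) via R1 from red(d,a), cover(a)
round 2: derive conn(f) via R1 from red(f,g), cover(g)
round 2: derive conn(g) via R1 from red(g,f), cover(f)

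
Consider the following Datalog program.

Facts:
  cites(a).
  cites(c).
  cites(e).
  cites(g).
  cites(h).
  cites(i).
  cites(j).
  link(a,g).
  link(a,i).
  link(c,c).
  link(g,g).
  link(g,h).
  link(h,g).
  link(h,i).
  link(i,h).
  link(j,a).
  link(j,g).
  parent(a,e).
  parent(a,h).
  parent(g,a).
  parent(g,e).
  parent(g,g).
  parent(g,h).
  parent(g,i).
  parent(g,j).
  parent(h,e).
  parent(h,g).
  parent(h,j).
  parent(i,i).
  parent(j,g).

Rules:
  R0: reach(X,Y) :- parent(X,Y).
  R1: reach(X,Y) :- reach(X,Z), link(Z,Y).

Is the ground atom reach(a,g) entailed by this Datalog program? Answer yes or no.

round 1: derive reach(a,e) via R0 from parent(a,e)
round 1: derive reach(a,h) via R0 from parent(a,h)
round 1: derive reach(g,a) via R0 from parent(g,a)
round 1: derive reach(g,e) via R0 from parent(g,e)
round 1: derive reach(g,g) via R0 from parent(g,g)
round 1: derive reach(g,h) via R0 from parent(g,h)
round 1: derive reach(g,i) via R0 from parent(g,i)
round 1: derive reach(g,j) via R0 from parent(g,j)
round 1: derive reach(h,e) via R0 from parent(h,e)
round 1: derive reach(h,g) via R0 from parent(h,g)
round 1: derive reach(h,j) via R0 from parent(h,j)
round 1: derive reach(i,i) via R0 from parent(i,i)
round 1: derive reach(j,g) via R0 from parent(j,g)
round 2: derive reach(a,g) via R1 from reach(a,h), link(h,g)
round 2: derive reach(a,i) via R1 from reach(a,h), link(h,i)
round 2: derive reach(h,a) via R1 from reach(h,j), link(j,a)
round 2: derive reach(h,h) via R1 from reach(h,g), link(g,h)
round 2: derive reach(i,h) via R1 from reach(i,i), link(i,h)
round 2: derive reach(j,h) via R1 from reach(j,g), link(g,h)
round 3: derive reach(h,i) via R1 from reach(h,a), link(a,i)
round 3: derive reach(i,g) via R1 from reach(i,h), link(h,g)
round 3: derive reach(j,i) via R1 from reach(j,h), link(h,i)

yes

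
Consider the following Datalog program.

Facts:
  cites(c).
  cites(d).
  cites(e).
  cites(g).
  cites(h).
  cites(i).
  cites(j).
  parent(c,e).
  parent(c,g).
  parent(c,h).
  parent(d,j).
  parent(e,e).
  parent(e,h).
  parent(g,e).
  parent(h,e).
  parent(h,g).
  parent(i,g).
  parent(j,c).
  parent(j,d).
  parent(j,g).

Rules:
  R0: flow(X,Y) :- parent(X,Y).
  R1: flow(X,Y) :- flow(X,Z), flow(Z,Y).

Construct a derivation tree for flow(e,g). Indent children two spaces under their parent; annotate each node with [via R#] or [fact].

round 1: derive flow(c,e) via R0 from parent(c,e)
round 1: derive flow(c,g) via R0 from parent(c,g)
round 1: derive flow(c,h) via R0 from parent(c,h)
round 1: derive flow(d,j) via R0 from parent(d,j)
round 1: derive flow(e,e) via R0 from parent(e,e)
round 1: derive flow(e,h) via R0 from parent(e,h)
round 1: derive flow(g,e) via R0 from parent(g,e)
round 1: derive flow(h,e) via R0 from parent(h,e)
round 1: derive flow(h,g) via R0 from parent(h,g)
round 1: derive flow(i,g) via R0 from parent(i,g)
round 1: derive flow(j,c) via R0 from parent(j,c)
round 1: derive flow(j,d) via R0 from parent(j,d)
round 1: derive flow(j,g) via R0 from parent(j,g)
round 2: derive flow(d,c) via R1 from flow(d,j), flow(j,c)
round 2: derive flow(d,d) via R1 from flow(d,j), flow(j,d)
round 2: derive flow(d,g) via R1 from flow(d,j), flow(j,g)
round 2: derive flow(e,g) via R1 from flow(e,h), flow(h,g)
round 2: derive flow(g,h) via R1 from flow(g,e), flow(e,h)
round 2: derive flow(h,h) via R1 from flow(h,e), flow(e,h)
round 2: derive flow(i,e) via R1 from flow(i,g), flow(g,e)
round 2: derive flow(j,e) via R1 from flow(j,c), flow(c,e)
round 2: derive flow(j,h) via R1 from flow(j,c), flow(c,h)
round 2: derive flow(j,j) via R1 from flow(j,d), flow(d,j)
round 3: derive flow(d,e) via R1 from flow(d,c), flow(c,e)
round 3: derive flow(d,h) via R1 from flow(d,c), flow(c,h)
round 3: derive flow(g,g) via R1 from flow(g,e), flow(e,g)
round 3: derive flow(i,h) via R1 from flow(i,e), flow(e,h)

flow(e,g)  [via R1]
  flow(e,h)  [via R0]
    parent(e,h)  [fact]
  flow(h,g)  [via R0]
    parent(h,g)  [fact]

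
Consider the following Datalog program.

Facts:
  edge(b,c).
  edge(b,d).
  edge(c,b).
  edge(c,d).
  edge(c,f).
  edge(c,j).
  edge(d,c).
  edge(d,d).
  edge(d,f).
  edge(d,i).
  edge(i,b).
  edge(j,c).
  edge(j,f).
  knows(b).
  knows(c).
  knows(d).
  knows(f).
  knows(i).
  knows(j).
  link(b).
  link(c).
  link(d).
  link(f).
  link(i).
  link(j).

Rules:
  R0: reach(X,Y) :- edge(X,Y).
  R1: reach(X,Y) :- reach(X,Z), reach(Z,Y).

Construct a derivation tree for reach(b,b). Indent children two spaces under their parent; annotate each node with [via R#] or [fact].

reach(b,b)  [via R1]
  reach(b,c)  [via R0]
    edge(b,c)  [fact]
  reach(c,b)  [via R0]
    edge(c,b)  [fact]

round 1: derive reach(b,c) via R0 from edge(b,c)
round 1: derive reach(b,d) via R0 from edge(b,d)
round 1: derive reach(c,b) via R0 from edge(c,b)
round 1: derive reach(c,d) via R0 from edge(c,d)
round 1: derive reach(c,f) via R0 from edge(c,f)
round 1: derive reach(c,j) via R0 from edge(c,j)
round 1: derive reach(d,c) via R0 from edge(d,c)
round 1: derive reach(d,d) via R0 from edge(d,d)
round 1: derive reach(d,f) via R0 from edge(d,f)
round 1: derive reach(d,i) via R0 from edge(d,i)
round 1: derive reach(i,b) via R0 from edge(i,b)
round 1: derive reach(j,c) via R0 from edge(j,c)
round 1: derive reach(j,f) via R0 from edge(j,f)
round 2: derive reach(b,b) via R1 from reach(b,c), reach(c,b)
round 2: derive reach(b,f) via R1 from reach(b,c), reach(c,f)
round 2: derive reach(b,i) via R1 from reach(b,d), reach(d,i)
round 2: derive reach(b,j) via R1 from reach(b,c), reach(c,j)
round 2: derive reach(c,c) via R1 from reach(c,b), reach(b,c)
round 2: derive reach(c,i) via R1 from reach(c,d), reach(d,i)
round 2: derive reach(d,b) via R1 from reach(d,c), reach(c,b)
round 2: derive reach(d,j) via R1 from reach(d,c), reach(c,j)
round 2: derive reach(i,c) via R1 from reach(i,b), reach(b,c)
round 2: derive reach(i,d) via R1 from reach(i,b), reach(b,d)
round 2: derive reach(j,b) via R1 from reach(j,c), reach(c,b)
round 2: derive reach(j,d) via R1 from reach(j,c), reach(c,d)
round 2: derive reach(j,j) via R1 from reach(j,c), reach(c,j)
round 3: derive reach(i,f) via R1 from reach(i,b), reach(b,f)
round 3: derive reach(i,i) via R1 from reach(i,b), reach(b,i)
round 3: derive reach(i,j) via R1 from reach(i,b), reach(b,j)
round 3: derive reach(j,i) via R1 from reach(j,b), reach(b,i)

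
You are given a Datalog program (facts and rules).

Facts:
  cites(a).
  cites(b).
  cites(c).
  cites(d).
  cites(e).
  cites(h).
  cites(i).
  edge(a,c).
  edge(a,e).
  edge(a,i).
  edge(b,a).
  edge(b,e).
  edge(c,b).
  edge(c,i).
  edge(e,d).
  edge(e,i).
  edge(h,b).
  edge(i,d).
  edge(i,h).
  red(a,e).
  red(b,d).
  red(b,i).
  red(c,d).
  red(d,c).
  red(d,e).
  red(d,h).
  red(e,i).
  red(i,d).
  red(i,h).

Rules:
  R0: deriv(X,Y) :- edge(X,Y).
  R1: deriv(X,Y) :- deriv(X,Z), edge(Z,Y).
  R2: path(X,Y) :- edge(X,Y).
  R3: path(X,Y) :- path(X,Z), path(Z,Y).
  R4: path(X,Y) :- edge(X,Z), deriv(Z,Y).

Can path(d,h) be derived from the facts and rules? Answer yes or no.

round 1: derive deriv(a,c) via R0 from edge(a,c)
round 1: derive deriv(a,e) via R0 from edge(a,e)
round 1: derive deriv(a,i) via R0 from edge(a,i)
round 1: derive deriv(b,a) via R0 from edge(b,a)
round 1: derive deriv(b,e) via R0 from edge(b,e)
round 1: derive deriv(c,b) via R0 from edge(c,b)
round 1: derive deriv(c,i) via R0 from edge(c,i)
round 1: derive deriv(e,d) via R0 from edge(e,d)
round 1: derive deriv(e,i) via R0 from edge(e,i)
round 1: derive deriv(h,b) via R0 from edge(h,b)
round 1: derive deriv(i,d) via R0 from edge(i,d)
round 1: derive deriv(i,h) via R0 from edge(i,h)
round 1: derive path(a,c) via R2 from edge(a,c)
round 1: derive path(a,e) via R2 from edge(a,e)
round 1: derive path(a,i) via R2 from edge(a,i)
round 1: derive path(b,a) via R2 from edge(b,a)
round 1: derive path(b,e) via R2 from edge(b,e)
round 1: derive path(c,b) via R2 from edge(c,b)
round 1: derive path(c,i) via R2 from edge(c,i)
round 1: derive path(e,d) via R2 from edge(e,d)
round 1: derive path(e,i) via R2 from edge(e,i)
round 1: derive path(h,b) via R2 from edge(h,b)
round 1: derive path(i,d) via R2 from edge(i,d)
round 1: derive path(i,h) via R2 from edge(i,h)
round 2: derive deriv(a,b) via R1 from deriv(a,c), edge(c,b)
round 2: derive deriv(a,d) via R1 from deriv(a,e), edge(e,d)
round 2: derive deriv(a,h) via R1 from deriv(a,i), edge(i,h)
round 2: derive deriv(b,c) via R1 from deriv(b,a), edge(a,c)
round 2: derive deriv(b,d) via R1 from deriv(b,e), edge(e,d)
round 2: derive deriv(b,i) via R1 from deriv(b,a), edge(a,i)
round 2: derive deriv(c,a) via R1 from deriv(c,b), edge(b,a)
round 2: derive deriv(c,d) via R1 from deriv(c,i), edge(i,d)
round 2: derive deriv(c,e) via R1 from deriv(c,b), edge(b,e)
round 2: derive deriv(c,h) via R1 from deriv(c,i), edge(i,h)
round 2: derive deriv(e,h) via R1 from deriv(e,i), edge(i,h)
round 2: derive deriv(h,a) via R1 from deriv(h,b), edge(b,a)
round 2: derive deriv(h,e) via R1 from deriv(h,b), edge(b,e)
round 2: derive deriv(i,b) via R1 from deriv(i,h), edge(h,b)
round 2: derive path(a,b) via R3 from path(a,c), path(c,b)
round 2: derive path(a,d) via R3 from path(a,e), path(e,d)
round 2: derive path(a,h) via R3 from path(a,i), path(i,h)
round 2: derive path(b,c) via R3 from path(b,a), path(a,c)
round 2: derive path(b,d) via R3 from path(b,e), path(e,d)
round 2: derive path(b,i) via R3 from path(b,a), path(a,i)
round 2: derive path(c,a) via R3 from path(c,b), path(b,a)
round 2: derive path(c,d) via R3 from path(c,i), path(i,d)
round 2: derive path(c,e) via R3 from path(c,b), path(b,e)
round 2: derive path(c,h) via R3 from path(c,i), path(i,h)
round 2: derive path(e,h) via R3 from path(e,i), path(i,h)
round 2: derive path(h,a) via R3 from path(h,b), path(b,a)
round 2: derive path(h,e) via R3 from path(h,b), path(b,e)
round 2: derive path(i,b) via R3 from path(i,h), path(h,b)
round 3: derive deriv(a,a) via R1 from deriv(a,b), edge(b,a)
round 3: derive deriv(b,b) via R1 from deriv(b,c), edge(c,b)
round 3: derive deriv(b,h) via R1 from deriv(b,i), edge(i,h)
round 3: derive deriv(c,c) via R1 from deriv(c,a), edge(a,c)
round 3: derive deriv(e,b) via R1 from deriv(e,h), edge(h,b)
round 3: derive deriv(h,c) via R1 from deriv(h,a), edge(a,c)
round 3: derive deriv(h,d) via R1 from deriv(h,e), edge(e,d)
round 3: derive deriv(h,i) via R1 from deriv(h,a), edge(a,i)
round 3: derive deriv(i,a) via R1 from deriv(i,b), edge(b,a)
round 3: derive deriv(i,e) via R1 from deriv(i,b), edge(b,e)
round 3: derive path(a,a) via R3 from path(a,b), path(b,a)
round 3: derive path(b,b) via R3 from path(b,a), path(a,b)
round 3: derive path(b,h) via R3 from path(b,a), path(a,h)
round 3: derive path(c,c) via R3 from path(c,a), path(a,c)
round 3: derive path(e,a) via R3 from path(e,h), path(h,a)
round 3: derive path(e,b) via R3 from path(e,h), path(h,b)
round 3: derive path(e,e) via R3 from path(e,h), path(h,e)
round 3: derive path(h,c) via R3 from path(h,a), path(a,c)
round 3: derive path(h,d) via R3 from path(h,a), path(a,d)
round 3: derive path(h,h) via R3 from path(h,a), path(a,h)
round 3: derive path(h,i) via R3 from path(h,a), path(a,i)
round 3: derive path(i,a) via R3 from path(i,b), path(b,a)
round 3: derive path(i,c) via R3 from path(i,b), path(b,c)
round 3: derive path(i,e) via R3 from path(i,b), path(b,e)
round 3: derive path(i,i) via R3 from path(i,b), path(b,i)
round 4: derive deriv(e,a) via R1 from deriv(e,b), edge(b,a)
round 4: derive deriv(e,e) via R1 from deriv(e,b), edge(b,e)
round 4: derive deriv(h,h) via R1 from deriv(h,i), edge(i,h)
round 4: derive deriv(i,c) via R1 from deriv(i,a), edge(a,c)
round 4: derive deriv(i,i) via R1 from deriv(i,a), edge(a,i)
round 4: derive path(e,c) via R3 from path(e,a), path(a,c)
round 5: derive deriv(e,c) via R1 from deriv(e,a), edge(a,c)

no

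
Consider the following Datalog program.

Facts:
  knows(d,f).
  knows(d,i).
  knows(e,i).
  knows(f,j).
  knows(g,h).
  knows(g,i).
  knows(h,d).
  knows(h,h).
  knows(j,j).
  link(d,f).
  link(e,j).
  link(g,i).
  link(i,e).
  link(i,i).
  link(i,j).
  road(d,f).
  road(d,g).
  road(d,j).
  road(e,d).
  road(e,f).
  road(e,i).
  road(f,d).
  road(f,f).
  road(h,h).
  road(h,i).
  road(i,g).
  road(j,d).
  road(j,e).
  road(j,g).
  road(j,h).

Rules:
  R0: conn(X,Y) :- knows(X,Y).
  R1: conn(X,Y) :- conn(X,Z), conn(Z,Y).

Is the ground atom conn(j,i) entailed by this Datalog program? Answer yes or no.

no

round 1: derive conn(d,f) via R0 from knows(d,f)
round 1: derive conn(d,i) via R0 from knows(d,i)
round 1: derive conn(e,i) via R0 from knows(e,i)
round 1: derive conn(f,j) via R0 from knows(f,j)
round 1: derive conn(g,h) via R0 from knows(g,h)
round 1: derive conn(g,i) via R0 from knows(g,i)
round 1: derive conn(h,d) via R0 from knows(h,d)
round 1: derive conn(h,h) via R0 from knows(h,h)
round 1: derive conn(j,j) via R0 from knows(j,j)
round 2: derive conn(d,j) via R1 from conn(d,f), conn(f,j)
round 2: derive conn(g,d) via R1 from conn(g,h), conn(h,d)
round 2: derive conn(h,f) via R1 from conn(h,d), conn(d,f)
round 2: derive conn(h,i) via R1 from conn(h,d), conn(d,i)
round 3: derive conn(g,f) via R1 from conn(g,d), conn(d,f)
round 3: derive conn(g,j) via R1 from conn(g,d), conn(d,j)
round 3: derive conn(h,j) via R1 from conn(h,d), conn(d,j)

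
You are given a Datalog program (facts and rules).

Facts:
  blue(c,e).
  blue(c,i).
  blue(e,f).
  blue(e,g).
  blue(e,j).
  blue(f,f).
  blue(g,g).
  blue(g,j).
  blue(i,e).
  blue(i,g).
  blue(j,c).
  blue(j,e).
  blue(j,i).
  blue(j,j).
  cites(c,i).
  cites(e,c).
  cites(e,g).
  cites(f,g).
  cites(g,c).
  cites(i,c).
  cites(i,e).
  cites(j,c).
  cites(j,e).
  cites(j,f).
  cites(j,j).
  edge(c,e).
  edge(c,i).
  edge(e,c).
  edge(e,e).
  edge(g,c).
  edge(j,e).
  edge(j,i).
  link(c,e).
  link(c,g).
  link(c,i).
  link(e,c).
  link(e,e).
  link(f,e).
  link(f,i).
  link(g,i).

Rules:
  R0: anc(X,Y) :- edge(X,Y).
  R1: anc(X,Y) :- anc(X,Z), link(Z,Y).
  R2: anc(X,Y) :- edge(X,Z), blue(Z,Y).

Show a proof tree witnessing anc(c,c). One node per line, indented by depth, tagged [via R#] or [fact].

anc(c,c)  [via R1]
  anc(c,e)  [via R0]
    edge(c,e)  [fact]
  link(e,c)  [fact]

round 1: derive anc(c,e) via R0 from edge(c,e)
round 1: derive anc(c,i) via R0 from edge(c,i)
round 1: derive anc(e,c) via R0 from edge(e,c)
round 1: derive anc(e,e) via R0 from edge(e,e)
round 1: derive anc(g,c) via R0 from edge(g,c)
round 1: derive anc(j,e) via R0 from edge(j,e)
round 1: derive anc(j,i) via R0 from edge(j,i)
round 1: derive anc(c,f) via R2 from edge(c,e), blue(e,f)
round 1: derive anc(c,g) via R2 from edge(c,e), blue(e,g)
round 1: derive anc(c,j) via R2 from edge(c,e), blue(e,j)
round 1: derive anc(e,f) via R2 from edge(e,e), blue(e,f)
round 1: derive anc(e,g) via R2 from edge(e,e), blue(e,g)
round 1: derive anc(e,i) via R2 from edge(e,c), blue(c,i)
round 1: derive anc(e,j) via R2 from edge(e,e), blue(e,j)
round 1: derive anc(g,e) via R2 from edge(g,c), blue(c,e)
round 1: derive anc(g,i) via R2 from edge(g,c), blue(c,i)
round 1: derive anc(j,f) via R2 from edge(j,e), blue(e,f)
round 1: derive anc(j,g) via R2 from edge(j,e), blue(e,g)
round 1: derive anc(j,j) via R2 from edge(j,e), blue(e,j)
round 2: derive anc(c,c) via R1 from anc(c,e), link(e,c)
round 2: derive anc(g,g) via R1 from anc(g,c), link(c,g)
round 2: derive anc(j,c) via R1 from anc(j,e), link(e,c)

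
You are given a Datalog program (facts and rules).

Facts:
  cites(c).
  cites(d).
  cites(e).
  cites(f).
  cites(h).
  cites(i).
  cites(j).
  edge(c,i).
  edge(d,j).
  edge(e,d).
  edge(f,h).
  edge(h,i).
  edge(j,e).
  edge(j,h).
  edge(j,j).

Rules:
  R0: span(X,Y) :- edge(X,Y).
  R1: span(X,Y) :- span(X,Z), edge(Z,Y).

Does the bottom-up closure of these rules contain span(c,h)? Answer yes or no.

no

round 1: derive span(c,i) via R0 from edge(c,i)
round 1: derive span(d,j) via R0 from edge(d,j)
round 1: derive span(e,d) via R0 from edge(e,d)
round 1: derive span(f,h) via R0 from edge(f,h)
round 1: derive span(h,i) via R0 from edge(h,i)
round 1: derive span(j,e) via R0 from edge(j,e)
round 1: derive span(j,h) via R0 from edge(j,h)
round 1: derive span(j,j) via R0 from edge(j,j)
round 2: derive span(d,e) via R1 from span(d,j), edge(j,e)
round 2: derive span(d,h) via R1 from span(d,j), edge(j,h)
round 2: derive span(e,j) via R1 from span(e,d), edge(d,j)
round 2: derive span(f,i) via R1 from span(f,h), edge(h,i)
round 2: derive span(j,d) via R1 from span(j,e), edge(e,d)
round 2: derive span(j,i) via R1 from span(j,h), edge(h,i)
round 3: derive span(d,d) via R1 from span(d,e), edge(e,d)
round 3: derive span(d,i) via R1 from span(d,h), edge(h,i)
round 3: derive span(e,e) via R1 from span(e,j), edge(j,e)
round 3: derive span(e,h) via R1 from span(e,j), edge(j,h)
round 4: derive span(e,i) via R1 from span(e,h), edge(h,i)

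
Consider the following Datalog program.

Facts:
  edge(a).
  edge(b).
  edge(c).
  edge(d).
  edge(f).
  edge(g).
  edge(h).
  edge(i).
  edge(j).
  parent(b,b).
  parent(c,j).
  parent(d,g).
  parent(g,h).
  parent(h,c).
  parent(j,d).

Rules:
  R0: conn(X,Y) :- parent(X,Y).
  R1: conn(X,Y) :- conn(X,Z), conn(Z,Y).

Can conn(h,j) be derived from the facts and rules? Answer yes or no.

round 1: derive conn(b,b) via R0 from parent(b,b)
round 1: derive conn(c,j) via R0 from parent(c,j)
round 1: derive conn(d,g) via R0 from parent(d,g)
round 1: derive conn(g,h) via R0 from parent(g,h)
round 1: derive conn(h,c) via R0 from parent(h,c)
round 1: derive conn(j,d) via R0 from parent(j,d)
round 2: derive conn(c,d) via R1 from conn(c,j), conn(j,d)
round 2: derive conn(d,h) via R1 from conn(d,g), conn(g,h)
round 2: derive conn(g,c) via R1 from conn(g,h), conn(h,c)
round 2: derive conn(h,j) via R1 from conn(h,c), conn(c,j)
round 2: derive conn(j,g) via R1 from conn(j,d), conn(d,g)
round 3: derive conn(c,g) via R1 from conn(c,d), conn(d,g)
round 3: derive conn(c,h) via R1 from conn(c,d), conn(d,h)
round 3: derive conn(d,c) via R1 from conn(d,g), conn(g,c)
round 3: derive conn(d,j) via R1 from conn(d,h), conn(h,j)
round 3: derive conn(g,d) via R1 from conn(g,c), conn(c,d)
round 3: derive conn(g,j) via R1 from conn(g,c), conn(c,j)
round 3: derive conn(h,d) via R1 from conn(h,c), conn(c,d)
round 3: derive conn(h,g) via R1 from conn(h,j), conn(j,g)
round 3: derive conn(j,c) via R1 from conn(j,g), conn(g,c)
round 3: derive conn(j,h) via R1 from conn(j,d), conn(d,h)
round 4: derive conn(c,c) via R1 from conn(c,d), conn(d,c)
round 4: derive conn(d,d) via R1 from conn(d,c), conn(c,d)
round 4: derive conn(g,g) via R1 from conn(g,c), conn(c,g)
round 4: derive conn(h,h) via R1 from conn(h,c), conn(c,h)
round 4: derive conn(j,j) via R1 from conn(j,c), conn(c,j)

yes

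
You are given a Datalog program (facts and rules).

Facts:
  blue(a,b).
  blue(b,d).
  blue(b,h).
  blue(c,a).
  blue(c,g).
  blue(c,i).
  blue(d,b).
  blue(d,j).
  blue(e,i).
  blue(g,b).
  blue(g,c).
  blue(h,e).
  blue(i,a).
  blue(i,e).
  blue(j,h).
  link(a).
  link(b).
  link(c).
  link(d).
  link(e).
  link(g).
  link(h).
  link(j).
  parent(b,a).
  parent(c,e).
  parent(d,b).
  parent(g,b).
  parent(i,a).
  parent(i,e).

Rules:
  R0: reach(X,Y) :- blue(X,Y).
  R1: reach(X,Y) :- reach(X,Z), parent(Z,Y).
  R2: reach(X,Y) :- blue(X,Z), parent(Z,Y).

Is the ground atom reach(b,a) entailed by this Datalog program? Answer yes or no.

yes

round 1: derive reach(a,b) via R0 from blue(a,b)
round 1: derive reach(b,d) via R0 from blue(b,d)
round 1: derive reach(b,h) via R0 from blue(b,h)
round 1: derive reach(c,a) via R0 from blue(c,a)
round 1: derive reach(c,g) via R0 from blue(c,g)
round 1: derive reach(c,i) via R0 from blue(c,i)
round 1: derive reach(d,b) via R0 from blue(d,b)
round 1: derive reach(d,j) via R0 from blue(d,j)
round 1: derive reach(e,i) via R0 from blue(e,i)
round 1: derive reach(g,b) via R0 from blue(g,b)
round 1: derive reach(g,c) via R0 from blue(g,c)
round 1: derive reach(h,e) via R0 from blue(h,e)
round 1: derive reach(i,a) via R0 from blue(i,a)
round 1: derive reach(i,e) via R0 from blue(i,e)
round 1: derive reach(j,h) via R0 from blue(j,h)
round 1: derive reach(a,a) via R2 from blue(a,b), parent(b,a)
round 1: derive reach(b,b) via R2 from blue(b,d), parent(d,b)
round 1: derive reach(c,b) via R2 from blue(c,g), parent(g,b)
round 1: derive reach(c,e) via R2 from blue(c,i), parent(i,e)
round 1: derive reach(d,a) via R2 from blue(d,b), parent(b,a)
round 1: derive reach(e,a) via R2 from blue(e,i), parent(i,a)
round 1: derive reach(e,e) via R2 from blue(e,i), parent(i,e)
round 1: derive reach(g,a) via R2 from blue(g,b), parent(b,a)
round 1: derive reach(g,e) via R2 from blue(g,c), parent(c,e)
round 2: derive reach(b,a) via R1 from reach(b,b), parent(b,a)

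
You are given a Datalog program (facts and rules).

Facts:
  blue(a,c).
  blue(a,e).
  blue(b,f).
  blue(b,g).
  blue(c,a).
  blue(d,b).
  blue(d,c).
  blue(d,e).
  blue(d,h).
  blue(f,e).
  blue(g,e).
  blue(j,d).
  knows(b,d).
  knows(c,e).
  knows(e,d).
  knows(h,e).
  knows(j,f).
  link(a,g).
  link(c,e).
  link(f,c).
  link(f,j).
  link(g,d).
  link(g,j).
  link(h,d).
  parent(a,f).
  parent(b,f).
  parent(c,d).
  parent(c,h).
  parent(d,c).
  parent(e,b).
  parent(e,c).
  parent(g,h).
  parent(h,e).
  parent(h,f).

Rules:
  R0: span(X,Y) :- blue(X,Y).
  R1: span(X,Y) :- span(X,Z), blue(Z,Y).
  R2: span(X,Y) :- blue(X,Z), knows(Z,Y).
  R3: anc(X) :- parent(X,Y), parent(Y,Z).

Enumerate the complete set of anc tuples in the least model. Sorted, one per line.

round 1: derive anc(c) via R3 from parent(c,d), parent(d,c)
round 1: derive anc(d) via R3 from parent(d,c), parent(c,d)
round 1: derive anc(e) via R3 from parent(e,b), parent(b,f)
round 1: derive anc(g) via R3 from parent(g,h), parent(h,e)
round 1: derive anc(h) via R3 from parent(h,e), parent(e,b)

anc(c)
anc(d)
anc(e)
anc(g)
anc(h)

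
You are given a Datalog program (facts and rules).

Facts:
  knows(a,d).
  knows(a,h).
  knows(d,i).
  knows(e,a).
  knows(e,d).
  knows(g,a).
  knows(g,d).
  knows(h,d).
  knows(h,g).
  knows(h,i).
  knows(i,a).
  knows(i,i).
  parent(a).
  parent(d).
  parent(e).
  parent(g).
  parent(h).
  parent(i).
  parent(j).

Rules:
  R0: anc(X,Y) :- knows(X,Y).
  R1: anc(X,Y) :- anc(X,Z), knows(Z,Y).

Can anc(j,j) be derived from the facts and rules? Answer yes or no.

round 1: derive anc(a,d) via R0 from knows(a,d)
round 1: derive anc(a,h) via R0 from knows(a,h)
round 1: derive anc(d,i) via R0 from knows(d,i)
round 1: derive anc(e,a) via R0 from knows(e,a)
round 1: derive anc(e,d) via R0 from knows(e,d)
round 1: derive anc(g,a) via R0 from knows(g,a)
round 1: derive anc(g,d) via R0 from knows(g,d)
round 1: derive anc(h,d) via R0 from knows(h,d)
round 1: derive anc(h,g) via R0 from knows(h,g)
round 1: derive anc(h,i) via R0 from knows(h,i)
round 1: derive anc(i,a) via R0 from knows(i,a)
round 1: derive anc(i,i) via R0 from knows(i,i)
round 2: derive anc(a,g) via R1 from anc(a,h), knows(h,g)
round 2: derive anc(a,i) via R1 from anc(a,d), knows(d,i)
round 2: derive anc(d,a) via R1 from anc(d,i), knows(i,a)
round 2: derive anc(e,h) via R1 from anc(e,a), knows(a,h)
round 2: derive anc(e,i) via R1 from anc(e,d), knows(d,i)
round 2: derive anc(g,h) via R1 from anc(g,a), knows(a,h)
round 2: derive anc(g,i) via R1 from anc(g,d), knows(d,i)
round 2: derive anc(h,a) via R1 from anc(h,g), knows(g,a)
round 2: derive anc(i,d) via R1 from anc(i,a), knows(a,d)
round 2: derive anc(i,h) via R1 from anc(i,a), knows(a,h)
round 3: derive anc(a,a) via R1 from anc(a,g), knows(g,a)
round 3: derive anc(d,d) via R1 from anc(d,a), knows(a,d)
round 3: derive anc(d,h) via R1 from anc(d,a), knows(a,h)
round 3: derive anc(e,g) via R1 from anc(e,h), knows(h,g)
round 3: derive anc(g,g) via R1 from anc(g,h), knows(h,g)
round 3: derive anc(h,h) via R1 from anc(h,a), knows(a,h)
round 3: derive anc(i,g) via R1 from anc(i,h), knows(h,g)
round 4: derive anc(d,g) via R1 from anc(d,h), knows(h,g)

no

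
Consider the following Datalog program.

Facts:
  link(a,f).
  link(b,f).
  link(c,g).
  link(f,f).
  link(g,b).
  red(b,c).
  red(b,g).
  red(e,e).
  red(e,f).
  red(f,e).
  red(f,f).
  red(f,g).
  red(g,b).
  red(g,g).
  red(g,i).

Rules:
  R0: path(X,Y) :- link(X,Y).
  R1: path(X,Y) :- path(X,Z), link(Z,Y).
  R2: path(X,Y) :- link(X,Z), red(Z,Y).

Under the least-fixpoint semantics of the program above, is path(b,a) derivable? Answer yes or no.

no

round 1: derive path(a,f) via R0 from link(a,f)
round 1: derive path(b,f) via R0 from link(b,f)
round 1: derive path(c,g) via R0 from link(c,g)
round 1: derive path(f,f) via R0 from link(f,f)
round 1: derive path(g,b) via R0 from link(g,b)
round 1: derive path(a,e) via R2 from link(a,f), red(f,e)
round 1: derive path(a,g) via R2 from link(a,f), red(f,g)
round 1: derive path(b,e) via R2 from link(b,f), red(f,e)
round 1: derive path(b,g) via R2 from link(b,f), red(f,g)
round 1: derive path(c,b) via R2 from link(c,g), red(g,b)
round 1: derive path(c,i) via R2 from link(c,g), red(g,i)
round 1: derive path(f,e) via R2 from link(f,f), red(f,e)
round 1: derive path(f,g) via R2 from link(f,f), red(f,g)
round 1: derive path(g,c) via R2 from link(g,b), red(b,c)
round 1: derive path(g,g) via R2 from link(g,b), red(b,g)
round 2: derive path(a,b) via R1 from path(a,g), link(g,b)
round 2: derive path(b,b) via R1 from path(b,g), link(g,b)
round 2: derive path(c,f) via R1 from path(c,b), link(b,f)
round 2: derive path(f,b) via R1 from path(f,g), link(g,b)
round 2: derive path(g,f) via R1 from path(g,b), link(b,f)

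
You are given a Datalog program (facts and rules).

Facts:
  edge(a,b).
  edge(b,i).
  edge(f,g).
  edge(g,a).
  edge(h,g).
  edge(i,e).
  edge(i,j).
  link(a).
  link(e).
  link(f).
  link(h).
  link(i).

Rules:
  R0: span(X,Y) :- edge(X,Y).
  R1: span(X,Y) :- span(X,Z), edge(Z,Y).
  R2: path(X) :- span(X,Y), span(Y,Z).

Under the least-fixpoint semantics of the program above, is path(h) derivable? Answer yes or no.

yes

round 1: derive span(a,b) via R0 from edge(a,b)
round 1: derive span(b,i) via R0 from edge(b,i)
round 1: derive span(f,g) via R0 from edge(f,g)
round 1: derive span(g,a) via R0 from edge(g,a)
round 1: derive span(h,g) via R0 from edge(h,g)
round 1: derive span(i,e) via R0 from edge(i,e)
round 1: derive span(i,j) via R0 from edge(i,j)
round 2: derive span(a,i) via R1 from span(a,b), edge(b,i)
round 2: derive span(b,e) via R1 from span(b,i), edge(i,e)
round 2: derive span(b,j) via R1 from span(b,i), edge(i,j)
round 2: derive span(f,a) via R1 from span(f,g), edge(g,a)
round 2: derive span(g,b) via R1 from span(g,a), edge(a,b)
round 2: derive span(h,a) via R1 from span(h,g), edge(g,a)
round 2: derive path(a) via R2 from span(a,b), span(b,i)
round 2: derive path(b) via R2 from span(b,i), span(i,e)
round 2: derive path(f) via R2 from span(f,g), span(g,a)
round 2: derive path(g) via R2 from span(g,a), span(a,b)
round 2: derive path(h) via R2 from span(h,g), span(g,a)
round 3: derive span(a,e) via R1 from span(a,i), edge(i,e)
round 3: derive span(a,j) via R1 from span(a,i), edge(i,j)
round 3: derive span(f,b) via R1 from span(f,a), edge(a,b)
round 3: derive span(g,i) via R1 from span(g,b), edge(b,i)
round 3: derive span(h,b) via R1 from span(h,a), edge(a,b)
round 4: derive span(f,i) via R1 from span(f,b), edge(b,i)
round 4: derive span(g,e) via R1 from span(g,i), edge(i,e)
round 4: derive span(g,j) via R1 from span(g,i), edge(i,j)
round 4: derive span(h,i) via R1 from span(h,b), edge(b,i)
round 5: derive span(f,e) via R1 from span(f,i), edge(i,e)
round 5: derive span(f,j) via R1 from span(f,i), edge(i,j)
round 5: derive span(h,e) via R1 from span(h,i), edge(i,e)
round 5: derive span(h,j) via R1 from span(h,i), edge(i,j)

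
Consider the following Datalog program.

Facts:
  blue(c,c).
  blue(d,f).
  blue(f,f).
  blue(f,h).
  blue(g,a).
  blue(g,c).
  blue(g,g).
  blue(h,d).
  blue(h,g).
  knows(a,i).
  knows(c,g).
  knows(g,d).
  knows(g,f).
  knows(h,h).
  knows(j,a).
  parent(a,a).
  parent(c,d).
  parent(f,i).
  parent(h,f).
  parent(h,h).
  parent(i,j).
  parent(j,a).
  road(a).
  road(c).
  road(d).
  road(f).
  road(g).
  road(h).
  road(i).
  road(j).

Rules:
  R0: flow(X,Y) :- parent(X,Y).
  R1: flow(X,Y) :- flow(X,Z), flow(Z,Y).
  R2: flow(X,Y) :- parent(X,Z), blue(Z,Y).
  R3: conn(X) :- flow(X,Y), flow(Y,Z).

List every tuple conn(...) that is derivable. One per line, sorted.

round 1: derive flow(a,a) via R0 from parent(a,a)
round 1: derive flow(c,d) via R0 from parent(c,d)
round 1: derive flow(f,i) via R0 from parent(f,i)
round 1: derive flow(h,f) via R0 from parent(h,f)
round 1: derive flow(h,h) via R0 from parent(h,h)
round 1: derive flow(i,j) via R0 from parent(i,j)
round 1: derive flow(j,a) via R0 from parent(j,a)
round 1: derive flow(c,f) via R2 from parent(c,d), blue(d,f)
round 1: derive flow(h,d) via R2 from parent(h,h), blue(h,d)
round 1: derive flow(h,g) via R2 from parent(h,h), blue(h,g)
round 2: derive flow(c,i) via R1 from flow(c,f), flow(f,i)
round 2: derive flow(f,j) via R1 from flow(f,i), flow(i,j)
round 2: derive flow(h,i) via R1 from flow(h,f), flow(f,i)
round 2: derive flow(i,a) via R1 from flow(i,j), flow(j,a)
round 2: derive conn(a) via R3 from flow(a,a), flow(a,a)
round 2: derive conn(c) via R3 from flow(c,f), flow(f,i)
round 2: derive conn(f) via R3 from flow(f,i), flow(i,j)
round 2: derive conn(h) via R3 from flow(h,f), flow(f,i)
round 2: derive conn(i) via R3 from flow(i,j), flow(j,a)
round 2: derive conn(j) via R3 from flow(j,a), flow(a,a)
round 3: derive flow(c,a) via R1 from flow(c,i), flow(i,a)
round 3: derive flow(c,j) via R1 from flow(c,f), flow(f,j)
round 3: derive flow(f,a) via R1 from flow(f,i), flow(i,a)
round 3: derive flow(h,a) via R1 from flow(h,i), flow(i,a)
round 3: derive flow(h,j) via R1 from flow(h,f), flow(f,j)

conn(a)
conn(c)
conn(f)
conn(h)
conn(i)
conn(j)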